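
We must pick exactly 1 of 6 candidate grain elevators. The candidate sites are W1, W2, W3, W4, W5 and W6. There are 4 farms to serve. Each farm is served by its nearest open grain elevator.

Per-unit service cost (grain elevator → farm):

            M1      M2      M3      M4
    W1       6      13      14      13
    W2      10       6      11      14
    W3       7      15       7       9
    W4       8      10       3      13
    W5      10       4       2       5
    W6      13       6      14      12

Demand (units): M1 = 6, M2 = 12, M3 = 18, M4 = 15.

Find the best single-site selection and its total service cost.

Choose W5 only; total service cost 219.

With exactly 1 open, each farm uses its cheapest among the chosen.
{W5}: M1→W5 10·6=60, M2→W5 4·12=48, M3→W5 2·18=36, M4→W5 5·15=75. Service cost 219.
{W4}: service cost 417
{W3}: service cost 483
Among all 6 size-1 choices, {W5} is lowest.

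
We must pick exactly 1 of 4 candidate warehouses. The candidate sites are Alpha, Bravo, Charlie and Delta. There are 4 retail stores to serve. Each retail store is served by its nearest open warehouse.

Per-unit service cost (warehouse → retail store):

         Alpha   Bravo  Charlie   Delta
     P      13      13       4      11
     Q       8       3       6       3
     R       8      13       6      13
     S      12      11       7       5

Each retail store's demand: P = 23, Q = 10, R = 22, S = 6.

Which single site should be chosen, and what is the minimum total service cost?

With exactly 1 open, each retail store uses its cheapest among the chosen.
{Charlie}: P→Charlie 4·23=92, Q→Charlie 6·10=60, R→Charlie 6·22=132, S→Charlie 7·6=42. Service cost 326.
{Delta}: service cost 599
{Alpha}: service cost 627
Among all 4 size-1 choices, {Charlie} is lowest.

Choose Charlie only; total service cost 326.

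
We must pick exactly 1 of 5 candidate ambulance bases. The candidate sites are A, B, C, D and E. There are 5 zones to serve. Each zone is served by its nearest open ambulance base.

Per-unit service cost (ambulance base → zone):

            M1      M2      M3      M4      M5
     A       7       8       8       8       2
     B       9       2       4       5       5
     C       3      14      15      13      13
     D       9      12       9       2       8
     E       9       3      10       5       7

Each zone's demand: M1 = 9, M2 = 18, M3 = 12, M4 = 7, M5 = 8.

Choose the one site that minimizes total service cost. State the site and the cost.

With exactly 1 open, each zone uses its cheapest among the chosen.
{B}: M1→B 9·9=81, M2→B 2·18=36, M3→B 4·12=48, M4→B 5·7=35, M5→B 5·8=40. Service cost 240.
{E}: service cost 346
{A}: service cost 375
Among all 5 size-1 choices, {B} is lowest.

Choose B only; total service cost 240.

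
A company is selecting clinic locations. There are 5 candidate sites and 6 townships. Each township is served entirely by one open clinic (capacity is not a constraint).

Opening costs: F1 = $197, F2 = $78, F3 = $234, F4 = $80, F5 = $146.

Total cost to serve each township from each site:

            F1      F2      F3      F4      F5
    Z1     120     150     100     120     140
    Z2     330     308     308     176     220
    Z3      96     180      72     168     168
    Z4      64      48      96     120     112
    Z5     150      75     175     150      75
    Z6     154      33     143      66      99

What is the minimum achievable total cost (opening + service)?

For any fixed open set, each township goes to its cheapest open site; total = fixed + service.
{F2, F4}: Z1→F4 120, Z2→F4 176, Z3→F4 168, Z4→F2 48, Z5→F2 75, Z6→F2 33. Service 620; fixed 158; total 778.
{F2}: service 794 + fixed 78 = 872
{F4}: service 800 + fixed 80 = 880
{F1, F2, F3, F4, F5}: service 504 + fixed 735 = 1239
No other subset beats 778.

Minimum total cost: 778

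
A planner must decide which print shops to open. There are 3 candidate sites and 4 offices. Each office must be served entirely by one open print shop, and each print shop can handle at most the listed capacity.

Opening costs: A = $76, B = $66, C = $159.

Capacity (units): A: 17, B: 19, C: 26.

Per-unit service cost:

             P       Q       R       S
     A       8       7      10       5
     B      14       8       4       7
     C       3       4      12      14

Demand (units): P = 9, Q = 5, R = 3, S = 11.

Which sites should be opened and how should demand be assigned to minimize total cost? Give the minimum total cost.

Minimum total cost: 338

Open {A, B}: P→A 8·9=72, Q→A 7·5=35, R→B 4·3=12, S→B 7·11=77.
Loads: A carries 14/17, B carries 14/19. Service 196; fixed 142; total 338.
Next best feasible plan costs 343.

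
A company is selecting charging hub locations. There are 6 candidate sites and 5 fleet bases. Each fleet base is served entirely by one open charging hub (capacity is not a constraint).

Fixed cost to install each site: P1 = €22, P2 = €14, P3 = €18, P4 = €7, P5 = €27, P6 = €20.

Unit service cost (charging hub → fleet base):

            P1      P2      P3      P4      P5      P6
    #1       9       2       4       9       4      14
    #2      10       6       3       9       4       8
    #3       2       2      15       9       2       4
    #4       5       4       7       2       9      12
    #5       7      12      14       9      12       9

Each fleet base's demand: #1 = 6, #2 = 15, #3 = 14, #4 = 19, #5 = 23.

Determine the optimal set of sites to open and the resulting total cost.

Open P1, P3 and P4; minimum total cost 343.

For any fixed open set, each fleet base goes to its cheapest open site; total = fixed + service.
{P1, P3, P4}: #1→P3 4·6=24, #2→P3 3·15=45, #3→P1 2·14=28, #4→P4 2·19=38, #5→P1 7·23=161. Service 296; fixed 47; total 343.
{P1, P2, P3, P4}: service 284 + fixed 61 = 345
{P1, P3, P4, P6}: service 296 + fixed 67 = 363
{P1, P2, P3, P4, P5, P6}: service 284 + fixed 108 = 392
No other subset beats 343.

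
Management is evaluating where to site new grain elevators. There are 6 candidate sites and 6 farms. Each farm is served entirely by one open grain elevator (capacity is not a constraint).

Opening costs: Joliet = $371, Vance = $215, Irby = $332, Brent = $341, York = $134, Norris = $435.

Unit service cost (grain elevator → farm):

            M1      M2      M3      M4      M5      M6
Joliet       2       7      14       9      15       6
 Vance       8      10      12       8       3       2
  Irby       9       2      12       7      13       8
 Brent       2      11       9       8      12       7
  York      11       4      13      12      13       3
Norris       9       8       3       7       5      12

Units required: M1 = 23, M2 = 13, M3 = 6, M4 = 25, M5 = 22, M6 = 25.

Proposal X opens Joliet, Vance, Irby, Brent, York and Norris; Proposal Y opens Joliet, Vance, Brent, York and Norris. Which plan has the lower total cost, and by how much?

Proposal Y is cheaper by 306.

Proposal X: {Joliet, Vance, Irby, Brent, York, Norris}: M1→Joliet 2·23=46, M2→Irby 2·13=26, M3→Norris 3·6=18, M4→Irby 7·25=175, M5→Vance 3·22=66, M6→Vance 2·25=50. Service 381; fixed 1828; total 2209.
Proposal Y: {Joliet, Vance, Brent, York, Norris}: M1→Joliet 2·23=46, M2→York 4·13=52, M3→Norris 3·6=18, M4→Norris 7·25=175, M5→Vance 3·22=66, M6→Vance 2·25=50. Service 407; fixed 1496; total 1903.
Difference: |2209 − 1903| = 306.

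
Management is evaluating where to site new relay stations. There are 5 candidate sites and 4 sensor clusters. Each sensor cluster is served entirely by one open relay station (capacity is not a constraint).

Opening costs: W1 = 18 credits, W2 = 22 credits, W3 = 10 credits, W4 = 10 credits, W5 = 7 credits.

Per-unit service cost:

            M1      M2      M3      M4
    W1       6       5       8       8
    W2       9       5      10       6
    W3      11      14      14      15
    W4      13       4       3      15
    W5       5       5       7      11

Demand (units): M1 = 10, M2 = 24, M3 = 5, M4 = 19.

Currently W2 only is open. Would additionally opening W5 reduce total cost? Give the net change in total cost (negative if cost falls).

Yes — net change −48 (cost falls by 48).

Current service cost with {W2}: 374.
Adding W5: each sensor cluster re-picks its cheapest; new service cost 319, saving 55.
Extra fixed cost: 7. Net change = 7 − 55 = -48.
(Totals: 396 → 348.)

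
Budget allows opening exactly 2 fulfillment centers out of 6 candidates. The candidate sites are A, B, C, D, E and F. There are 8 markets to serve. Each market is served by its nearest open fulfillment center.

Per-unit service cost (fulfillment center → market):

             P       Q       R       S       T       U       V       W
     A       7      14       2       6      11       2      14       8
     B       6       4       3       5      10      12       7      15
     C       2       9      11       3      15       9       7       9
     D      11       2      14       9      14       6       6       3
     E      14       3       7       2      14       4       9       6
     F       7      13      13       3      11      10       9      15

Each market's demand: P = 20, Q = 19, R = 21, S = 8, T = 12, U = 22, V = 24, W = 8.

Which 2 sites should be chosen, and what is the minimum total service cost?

With exactly 2 open, each market uses its cheapest among the chosen.
{A, D}: P→A 7·20=140, Q→D 2·19=38, R→A 2·21=42, S→A 6·8=48, T→A 11·12=132, U→A 2·22=44, V→D 6·24=144, W→D 3·8=24. Service cost 612.
{A, B}: service cost 674
{B, E}: service cost 680
Among all 15 size-2 choices, {A, D} is lowest.

Choose A and D; total service cost 612.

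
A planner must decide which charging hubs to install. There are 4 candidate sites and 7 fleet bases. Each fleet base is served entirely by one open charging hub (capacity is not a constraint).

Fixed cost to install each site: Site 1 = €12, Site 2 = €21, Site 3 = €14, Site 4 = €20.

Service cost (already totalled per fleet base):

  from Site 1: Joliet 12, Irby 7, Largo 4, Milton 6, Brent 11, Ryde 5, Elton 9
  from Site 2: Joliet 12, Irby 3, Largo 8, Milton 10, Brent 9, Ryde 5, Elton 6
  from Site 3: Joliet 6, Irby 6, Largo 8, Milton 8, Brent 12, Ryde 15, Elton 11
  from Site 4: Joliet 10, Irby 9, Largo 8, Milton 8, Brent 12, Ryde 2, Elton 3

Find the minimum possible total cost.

For any fixed open set, each fleet base goes to its cheapest open site; total = fixed + service.
{Site 1}: Joliet→Site 1 12, Irby→Site 1 7, Largo→Site 1 4, Milton→Site 1 6, Brent→Site 1 11, Ryde→Site 1 5, Elton→Site 1 9. Service 54; fixed 12; total 66.
{Site 4}: service 52 + fixed 20 = 72
{Site 1, Site 3}: Joliet→Site 3 6, Irby→Site 3 6, Largo→Site 1 4, Milton→Site 1 6, Brent→Site 1 11, Ryde→Site 1 5, Elton→Site 1 9. Service 47; fixed 26; total 73.
{Site 1, Site 2, Site 3, Site 4}: Joliet→Site 3 6, Irby→Site 2 3, Largo→Site 1 4, Milton→Site 1 6, Brent→Site 2 9, Ryde→Site 4 2, Elton→Site 4 3. Service 33; fixed 67; total 100.
(All 15 nonempty subsets were checked; Site 1 only is lowest.)

Minimum total cost: 66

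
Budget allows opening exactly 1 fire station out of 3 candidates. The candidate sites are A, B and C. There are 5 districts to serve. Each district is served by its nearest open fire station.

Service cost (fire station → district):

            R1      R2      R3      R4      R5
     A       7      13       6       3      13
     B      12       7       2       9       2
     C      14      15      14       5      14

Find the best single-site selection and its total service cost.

With exactly 1 open, each district uses its cheapest among the chosen.
{B}: R1→B 12, R2→B 7, R3→B 2, R4→B 9, R5→B 2. Service cost 32.
{A}: service cost 42
{C}: service cost 62
Among all 3 size-1 choices, {B} is lowest.

Choose B only; total service cost 32.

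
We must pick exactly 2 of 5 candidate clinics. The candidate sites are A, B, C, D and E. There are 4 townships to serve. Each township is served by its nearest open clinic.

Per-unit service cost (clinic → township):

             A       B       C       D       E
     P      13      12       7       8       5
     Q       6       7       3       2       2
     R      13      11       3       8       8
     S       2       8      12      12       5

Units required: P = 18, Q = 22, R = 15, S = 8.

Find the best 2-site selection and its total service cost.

With exactly 2 open, each township uses its cheapest among the chosen.
{C, E}: P→E 5·18=90, Q→E 2·22=44, R→C 3·15=45, S→E 5·8=40. Service cost 219.
{A, C}: service cost 253
{A, E}: service cost 270
Among all 10 size-2 choices, {C, E} is lowest.

Choose C and E; total service cost 219.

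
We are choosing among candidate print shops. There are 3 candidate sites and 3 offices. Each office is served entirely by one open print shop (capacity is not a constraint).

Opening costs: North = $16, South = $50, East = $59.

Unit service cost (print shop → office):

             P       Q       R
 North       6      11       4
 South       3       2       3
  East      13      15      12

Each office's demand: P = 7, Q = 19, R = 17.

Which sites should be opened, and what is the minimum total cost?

Open South only; minimum total cost 160.

For any fixed open set, each office goes to its cheapest open site; total = fixed + service.
{South}: P→South 3·7=21, Q→South 2·19=38, R→South 3·17=51. Service 110; fixed 50; total 160.
{North, South}: service 110 + fixed 66 = 176
{South, East}: P→South 3·7=21, Q→South 2·19=38, R→South 3·17=51. Service 110; fixed 109; total 219.
{North, South, East}: P→South 3·7=21, Q→South 2·19=38, R→South 3·17=51. Service 110; fixed 125; total 235.
No other subset beats 160.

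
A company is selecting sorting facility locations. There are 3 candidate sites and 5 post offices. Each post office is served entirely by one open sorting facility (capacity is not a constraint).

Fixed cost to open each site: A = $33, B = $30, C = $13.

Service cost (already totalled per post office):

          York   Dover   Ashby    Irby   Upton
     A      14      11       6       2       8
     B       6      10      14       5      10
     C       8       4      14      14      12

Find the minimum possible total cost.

For any fixed open set, each post office goes to its cheapest open site; total = fixed + service.
{C}: York→C 8, Dover→C 4, Ashby→C 14, Irby→C 14, Upton→C 12. Service 52; fixed 13; total 65.
{A}: service 41 + fixed 33 = 74
{A, C}: service 28 + fixed 46 = 74
{A, B, C}: service 26 + fixed 76 = 102
No other subset beats 65.

Minimum total cost: 65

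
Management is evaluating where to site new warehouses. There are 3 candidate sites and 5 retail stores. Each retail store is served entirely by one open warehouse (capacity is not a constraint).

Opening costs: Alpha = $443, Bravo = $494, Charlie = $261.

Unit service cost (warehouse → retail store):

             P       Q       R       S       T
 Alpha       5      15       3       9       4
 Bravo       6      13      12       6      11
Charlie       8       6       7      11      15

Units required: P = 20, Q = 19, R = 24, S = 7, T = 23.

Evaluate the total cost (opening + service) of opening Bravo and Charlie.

Total cost: 1452

Each retail store is assigned to its cheapest site among the open ones.
{Bravo, Charlie}: P→Bravo 6·20=120, Q→Charlie 6·19=114, R→Charlie 7·24=168, S→Bravo 6·7=42, T→Bravo 11·23=253. Service 697; fixed 755; total 1452.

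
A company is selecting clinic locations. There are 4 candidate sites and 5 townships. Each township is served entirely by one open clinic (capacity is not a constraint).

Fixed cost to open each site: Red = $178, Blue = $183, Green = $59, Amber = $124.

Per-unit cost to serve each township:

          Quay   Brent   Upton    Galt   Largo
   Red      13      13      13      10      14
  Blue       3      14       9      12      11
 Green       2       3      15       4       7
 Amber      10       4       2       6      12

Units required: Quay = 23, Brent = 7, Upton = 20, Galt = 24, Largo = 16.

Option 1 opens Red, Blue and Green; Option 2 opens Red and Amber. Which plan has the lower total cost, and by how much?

Option 1: {Red, Blue, Green}: Quay→Green 2·23=46, Brent→Green 3·7=21, Upton→Blue 9·20=180, Galt→Green 4·24=96, Largo→Green 7·16=112. Service 455; fixed 420; total 875.
Option 2: {Red, Amber}: Quay→Amber 10·23=230, Brent→Amber 4·7=28, Upton→Amber 2·20=40, Galt→Amber 6·24=144, Largo→Amber 12·16=192. Service 634; fixed 302; total 936.
Difference: |875 − 936| = 61.

Option 1 is cheaper by 61.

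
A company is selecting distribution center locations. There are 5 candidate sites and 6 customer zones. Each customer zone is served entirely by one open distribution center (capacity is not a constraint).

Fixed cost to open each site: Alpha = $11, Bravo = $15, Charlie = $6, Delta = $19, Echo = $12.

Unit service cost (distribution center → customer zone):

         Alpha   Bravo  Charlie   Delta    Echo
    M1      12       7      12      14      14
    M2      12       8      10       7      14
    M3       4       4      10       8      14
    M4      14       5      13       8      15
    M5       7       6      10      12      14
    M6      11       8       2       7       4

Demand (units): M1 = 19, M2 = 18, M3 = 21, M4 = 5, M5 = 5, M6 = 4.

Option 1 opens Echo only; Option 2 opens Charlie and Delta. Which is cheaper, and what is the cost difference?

Option 1: {Echo}: M1→Echo 14·19=266, M2→Echo 14·18=252, M3→Echo 14·21=294, M4→Echo 15·5=75, M5→Echo 14·5=70, M6→Echo 4·4=16. Service 973; fixed 12; total 985.
Option 2: {Charlie, Delta}: M1→Charlie 12·19=228, M2→Delta 7·18=126, M3→Delta 8·21=168, M4→Delta 8·5=40, M5→Charlie 10·5=50, M6→Charlie 2·4=8. Service 620; fixed 25; total 645.
Difference: |985 − 645| = 340.

Option 2 is cheaper by 340.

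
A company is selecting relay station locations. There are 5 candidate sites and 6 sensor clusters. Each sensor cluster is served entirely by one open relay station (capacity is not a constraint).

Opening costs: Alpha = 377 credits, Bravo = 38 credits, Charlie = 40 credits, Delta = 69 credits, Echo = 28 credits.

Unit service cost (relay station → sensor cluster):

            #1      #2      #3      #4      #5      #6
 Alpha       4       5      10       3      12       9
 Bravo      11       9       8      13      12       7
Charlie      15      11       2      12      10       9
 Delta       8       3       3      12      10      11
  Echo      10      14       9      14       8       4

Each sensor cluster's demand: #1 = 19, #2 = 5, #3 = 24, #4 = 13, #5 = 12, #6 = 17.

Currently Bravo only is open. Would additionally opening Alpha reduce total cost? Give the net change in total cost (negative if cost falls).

No — net change +94 (cost rises by 94).

Current service cost with {Bravo}: 878.
Adding Alpha: each sensor cluster re-picks its cheapest; new service cost 595, saving 283.
Extra fixed cost: 377. Net change = 377 − 283 = 94.
(Totals: 916 → 1010.)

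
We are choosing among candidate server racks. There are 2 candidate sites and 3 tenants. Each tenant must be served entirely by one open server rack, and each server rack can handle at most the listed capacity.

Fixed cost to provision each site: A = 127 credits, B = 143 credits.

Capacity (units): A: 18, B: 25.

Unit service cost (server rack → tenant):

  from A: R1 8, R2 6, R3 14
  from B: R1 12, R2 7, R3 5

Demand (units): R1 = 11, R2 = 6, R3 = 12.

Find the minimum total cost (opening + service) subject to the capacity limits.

Open {A, B}: R1→A 8·11=88, R2→A 6·6=36, R3→B 5·12=60.
Loads: A carries 17/18, B carries 12/25. Service 184; fixed 270; total 454.
Next best feasible plan costs 460.

Minimum total cost: 454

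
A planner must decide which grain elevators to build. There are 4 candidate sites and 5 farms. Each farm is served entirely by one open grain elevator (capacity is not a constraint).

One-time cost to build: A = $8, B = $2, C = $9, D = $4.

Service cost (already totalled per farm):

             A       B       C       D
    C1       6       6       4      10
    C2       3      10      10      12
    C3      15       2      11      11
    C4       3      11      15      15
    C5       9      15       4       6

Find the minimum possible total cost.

Minimum total cost: 33

For any fixed open set, each farm goes to its cheapest open site; total = fixed + service.
{A, B}: C1→A 6, C2→A 3, C3→B 2, C4→A 3, C5→A 9. Service 23; fixed 10; total 33.
{A, B, D}: service 20 + fixed 14 = 34
{A, B, C}: C1→C 4, C2→A 3, C3→B 2, C4→A 3, C5→C 4. Service 16; fixed 19; total 35.
{A, B, C, D}: service 16 + fixed 23 = 39
No other subset beats 33.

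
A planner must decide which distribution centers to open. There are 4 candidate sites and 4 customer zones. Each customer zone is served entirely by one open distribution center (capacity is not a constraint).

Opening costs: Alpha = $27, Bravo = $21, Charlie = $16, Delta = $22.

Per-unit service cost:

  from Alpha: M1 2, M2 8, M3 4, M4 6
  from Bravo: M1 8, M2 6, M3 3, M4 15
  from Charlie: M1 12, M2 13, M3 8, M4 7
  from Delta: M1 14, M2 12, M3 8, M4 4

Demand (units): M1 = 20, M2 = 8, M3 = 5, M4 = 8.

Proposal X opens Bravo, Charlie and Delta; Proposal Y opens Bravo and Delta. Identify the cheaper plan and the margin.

Proposal X: {Bravo, Charlie, Delta}: M1→Bravo 8·20=160, M2→Bravo 6·8=48, M3→Bravo 3·5=15, M4→Delta 4·8=32. Service 255; fixed 59; total 314.
Proposal Y: {Bravo, Delta}: M1→Bravo 8·20=160, M2→Bravo 6·8=48, M3→Bravo 3·5=15, M4→Delta 4·8=32. Service 255; fixed 43; total 298.
Difference: |314 − 298| = 16.

Proposal Y is cheaper by 16.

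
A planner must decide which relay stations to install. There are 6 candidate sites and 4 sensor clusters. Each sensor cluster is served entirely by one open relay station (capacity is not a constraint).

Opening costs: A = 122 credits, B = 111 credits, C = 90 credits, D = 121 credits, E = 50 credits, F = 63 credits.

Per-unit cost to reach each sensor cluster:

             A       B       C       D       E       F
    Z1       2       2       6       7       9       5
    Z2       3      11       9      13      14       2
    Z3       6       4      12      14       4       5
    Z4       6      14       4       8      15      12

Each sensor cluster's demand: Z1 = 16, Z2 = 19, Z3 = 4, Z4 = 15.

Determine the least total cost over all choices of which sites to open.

Minimum total cost: 325

For any fixed open set, each sensor cluster goes to its cheapest open site; total = fixed + service.
{A}: Z1→A 2·16=32, Z2→A 3·19=57, Z3→A 6·4=24, Z4→A 6·15=90. Service 203; fixed 122; total 325.
{C, F}: Z1→F 5·16=80, Z2→F 2·19=38, Z3→F 5·4=20, Z4→C 4·15=60. Service 198; fixed 153; total 351.
{A, F}: Z1→A 2·16=32, Z2→F 2·19=38, Z3→F 5·4=20, Z4→A 6·15=90. Service 180; fixed 185; total 365.
{A, B, C, D, E, F}: service 146 + fixed 557 = 703
No other subset beats 325.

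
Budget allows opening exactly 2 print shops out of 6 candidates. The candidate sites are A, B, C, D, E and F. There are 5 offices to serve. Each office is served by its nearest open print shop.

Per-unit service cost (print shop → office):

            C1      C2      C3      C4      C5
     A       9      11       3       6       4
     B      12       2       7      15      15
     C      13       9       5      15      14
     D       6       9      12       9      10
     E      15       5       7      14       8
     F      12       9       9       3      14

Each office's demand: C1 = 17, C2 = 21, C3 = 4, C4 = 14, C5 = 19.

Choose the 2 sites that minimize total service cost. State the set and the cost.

Choose A and B; total service cost 367.

With exactly 2 open, each office uses its cheapest among the chosen.
{A, B}: C1→A 9·17=153, C2→B 2·21=42, C3→A 3·4=12, C4→A 6·14=84, C5→A 4·19=76. Service cost 367.
{A, E}: service cost 430
{A, D}: service cost 463
Among all 15 size-2 choices, {A, B} is lowest.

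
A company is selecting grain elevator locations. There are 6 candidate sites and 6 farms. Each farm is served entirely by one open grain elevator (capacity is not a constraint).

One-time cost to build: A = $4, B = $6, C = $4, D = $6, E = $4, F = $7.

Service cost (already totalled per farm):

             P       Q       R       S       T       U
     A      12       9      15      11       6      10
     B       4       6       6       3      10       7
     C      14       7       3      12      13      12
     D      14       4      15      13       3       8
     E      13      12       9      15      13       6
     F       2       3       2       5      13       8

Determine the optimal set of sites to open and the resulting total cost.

Open D and F; minimum total cost 36.

For any fixed open set, each farm goes to its cheapest open site; total = fixed + service.
{D, F}: P→F 2, Q→F 3, R→F 2, S→F 5, T→D 3, U→D 8. Service 23; fixed 13; total 36.
{A, F}: service 26 + fixed 11 = 37
{D, E, F}: P→F 2, Q→F 3, R→F 2, S→F 5, T→D 3, U→E 6. Service 21; fixed 17; total 38.
{A, B, C, D, E, F}: service 19 + fixed 31 = 50
No other subset beats 36.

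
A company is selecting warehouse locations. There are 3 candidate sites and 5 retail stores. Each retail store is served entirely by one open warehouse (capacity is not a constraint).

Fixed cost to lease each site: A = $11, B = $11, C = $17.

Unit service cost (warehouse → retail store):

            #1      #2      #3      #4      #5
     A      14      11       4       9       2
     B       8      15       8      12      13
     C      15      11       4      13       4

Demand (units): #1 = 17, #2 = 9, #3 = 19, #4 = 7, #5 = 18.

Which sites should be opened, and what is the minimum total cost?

For any fixed open set, each retail store goes to its cheapest open site; total = fixed + service.
{A, B}: #1→B 8·17=136, #2→A 11·9=99, #3→A 4·19=76, #4→A 9·7=63, #5→A 2·18=36. Service 410; fixed 22; total 432.
{A, B, C}: #1→B 8·17=136, #2→A 11·9=99, #3→A 4·19=76, #4→A 9·7=63, #5→A 2·18=36. Service 410; fixed 39; total 449.
{B, C}: #1→B 8·17=136, #2→C 11·9=99, #3→C 4·19=76, #4→B 12·7=84, #5→C 4·18=72. Service 467; fixed 28; total 495.
{A}: #1→A 14·17=238, #2→A 11·9=99, #3→A 4·19=76, #4→A 9·7=63, #5→A 2·18=36. Service 512; fixed 11; total 523.
(All 7 nonempty subsets were checked; A and B is lowest.)

Open A and B; minimum total cost 432.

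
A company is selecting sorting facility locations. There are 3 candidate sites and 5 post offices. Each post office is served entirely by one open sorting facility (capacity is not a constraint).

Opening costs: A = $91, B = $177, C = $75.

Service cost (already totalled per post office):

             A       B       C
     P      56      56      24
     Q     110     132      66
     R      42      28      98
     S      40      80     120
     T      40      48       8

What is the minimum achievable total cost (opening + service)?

Minimum total cost: 346

For any fixed open set, each post office goes to its cheapest open site; total = fixed + service.
{A, C}: P→C 24, Q→C 66, R→A 42, S→A 40, T→C 8. Service 180; fixed 166; total 346.
{A}: P→A 56, Q→A 110, R→A 42, S→A 40, T→A 40. Service 288; fixed 91; total 379.
{C}: service 316 + fixed 75 = 391
{A, B, C}: service 166 + fixed 343 = 509
No other subset beats 346.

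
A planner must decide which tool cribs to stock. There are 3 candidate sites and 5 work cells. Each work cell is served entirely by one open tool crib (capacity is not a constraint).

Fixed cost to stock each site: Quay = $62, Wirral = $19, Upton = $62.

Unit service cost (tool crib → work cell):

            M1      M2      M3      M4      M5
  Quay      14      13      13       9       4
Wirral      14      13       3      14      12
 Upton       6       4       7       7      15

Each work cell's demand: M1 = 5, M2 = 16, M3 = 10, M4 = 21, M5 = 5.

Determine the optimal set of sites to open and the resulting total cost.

Open Wirral and Upton; minimum total cost 412.

For any fixed open set, each work cell goes to its cheapest open site; total = fixed + service.
{Wirral, Upton}: M1→Upton 6·5=30, M2→Upton 4·16=64, M3→Wirral 3·10=30, M4→Upton 7·21=147, M5→Wirral 12·5=60. Service 331; fixed 81; total 412.
{Quay, Wirral, Upton}: service 291 + fixed 143 = 434
{Upton}: M1→Upton 6·5=30, M2→Upton 4·16=64, M3→Upton 7·10=70, M4→Upton 7·21=147, M5→Upton 15·5=75. Service 386; fixed 62; total 448.
{Wirral}: service 662 + fixed 19 = 681
No other subset beats 412.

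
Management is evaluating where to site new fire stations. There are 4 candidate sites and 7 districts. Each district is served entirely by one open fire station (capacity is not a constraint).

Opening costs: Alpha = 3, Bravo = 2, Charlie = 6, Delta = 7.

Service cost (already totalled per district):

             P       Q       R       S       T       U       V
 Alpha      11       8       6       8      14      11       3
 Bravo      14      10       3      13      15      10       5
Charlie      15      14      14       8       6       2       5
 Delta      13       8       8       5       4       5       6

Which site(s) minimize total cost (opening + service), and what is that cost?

Open Alpha, Bravo and Delta; minimum total cost 51.

For any fixed open set, each district goes to its cheapest open site; total = fixed + service.
{Alpha, Bravo, Delta}: P→Alpha 11, Q→Alpha 8, R→Bravo 3, S→Delta 5, T→Delta 4, U→Delta 5, V→Alpha 3. Service 39; fixed 12; total 51.
{Alpha, Bravo, Charlie}: service 41 + fixed 11 = 52
{Alpha, Delta}: P→Alpha 11, Q→Alpha 8, R→Alpha 6, S→Delta 5, T→Delta 4, U→Delta 5, V→Alpha 3. Service 42; fixed 10; total 52.
{Alpha, Bravo, Charlie, Delta}: P→Alpha 11, Q→Alpha 8, R→Bravo 3, S→Delta 5, T→Delta 4, U→Charlie 2, V→Alpha 3. Service 36; fixed 18; total 54.
No other subset beats 51.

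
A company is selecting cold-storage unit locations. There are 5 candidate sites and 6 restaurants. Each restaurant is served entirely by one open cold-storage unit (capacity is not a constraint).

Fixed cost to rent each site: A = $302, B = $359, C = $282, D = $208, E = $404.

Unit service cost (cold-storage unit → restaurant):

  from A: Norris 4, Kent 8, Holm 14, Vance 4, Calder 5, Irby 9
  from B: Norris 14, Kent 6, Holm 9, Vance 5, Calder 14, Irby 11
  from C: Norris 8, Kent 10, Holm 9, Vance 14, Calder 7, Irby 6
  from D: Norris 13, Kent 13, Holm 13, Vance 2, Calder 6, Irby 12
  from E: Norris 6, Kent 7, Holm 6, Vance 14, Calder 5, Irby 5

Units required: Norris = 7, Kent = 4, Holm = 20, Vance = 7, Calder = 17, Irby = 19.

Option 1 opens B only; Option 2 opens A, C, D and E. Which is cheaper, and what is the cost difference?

Option 1: {B}: Norris→B 14·7=98, Kent→B 6·4=24, Holm→B 9·20=180, Vance→B 5·7=35, Calder→B 14·17=238, Irby→B 11·19=209. Service 784; fixed 359; total 1143.
Option 2: {A, C, D, E}: Norris→A 4·7=28, Kent→E 7·4=28, Holm→E 6·20=120, Vance→D 2·7=14, Calder→A 5·17=85, Irby→E 5·19=95. Service 370; fixed 1196; total 1566.
Difference: |1143 − 1566| = 423.

Option 1 is cheaper by 423.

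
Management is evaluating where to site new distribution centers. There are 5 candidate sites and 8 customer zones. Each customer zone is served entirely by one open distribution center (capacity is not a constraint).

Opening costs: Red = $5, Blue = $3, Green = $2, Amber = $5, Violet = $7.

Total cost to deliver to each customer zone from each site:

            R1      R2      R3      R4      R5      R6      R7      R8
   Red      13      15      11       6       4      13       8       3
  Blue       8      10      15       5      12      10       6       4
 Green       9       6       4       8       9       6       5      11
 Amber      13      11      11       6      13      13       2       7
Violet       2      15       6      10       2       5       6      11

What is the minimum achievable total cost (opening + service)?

For any fixed open set, each customer zone goes to its cheapest open site; total = fixed + service.
{Blue, Green, Violet}: R1→Violet 2, R2→Green 6, R3→Green 4, R4→Blue 5, R5→Violet 2, R6→Violet 5, R7→Green 5, R8→Blue 4. Service 33; fixed 12; total 45.
{Red, Green, Violet}: service 33 + fixed 14 = 47
{Blue, Green, Amber, Violet}: service 30 + fixed 17 = 47
{Red, Blue, Green, Amber, Violet}: service 29 + fixed 22 = 51
No other subset beats 45.

Minimum total cost: 45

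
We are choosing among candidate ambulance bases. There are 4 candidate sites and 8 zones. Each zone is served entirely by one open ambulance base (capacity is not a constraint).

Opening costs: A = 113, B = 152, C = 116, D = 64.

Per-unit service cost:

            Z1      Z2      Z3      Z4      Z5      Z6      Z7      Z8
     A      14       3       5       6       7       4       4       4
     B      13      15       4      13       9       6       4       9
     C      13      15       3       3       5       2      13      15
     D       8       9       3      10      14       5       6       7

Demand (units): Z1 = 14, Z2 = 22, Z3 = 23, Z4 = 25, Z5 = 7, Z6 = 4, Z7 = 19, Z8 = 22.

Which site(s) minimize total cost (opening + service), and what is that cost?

Open A and D; minimum total cost 803.

For any fixed open set, each zone goes to its cheapest open site; total = fixed + service.
{A, D}: Z1→D 8·14=112, Z2→A 3·22=66, Z3→D 3·23=69, Z4→A 6·25=150, Z5→A 7·7=49, Z6→A 4·4=16, Z7→A 4·19=76, Z8→A 4·22=88. Service 626; fixed 177; total 803.
{A, C, D}: service 529 + fixed 293 = 822
{A, C}: service 599 + fixed 229 = 828
{A, B, C, D}: service 529 + fixed 445 = 974
No other subset beats 803.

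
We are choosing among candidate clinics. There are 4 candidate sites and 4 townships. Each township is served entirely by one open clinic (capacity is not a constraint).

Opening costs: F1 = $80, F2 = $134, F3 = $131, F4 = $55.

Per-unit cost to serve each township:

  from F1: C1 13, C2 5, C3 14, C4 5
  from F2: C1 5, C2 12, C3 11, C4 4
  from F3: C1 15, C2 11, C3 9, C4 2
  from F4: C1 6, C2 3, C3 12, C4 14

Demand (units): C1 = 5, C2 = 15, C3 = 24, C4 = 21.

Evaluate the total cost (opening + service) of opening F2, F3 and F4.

Total cost: 648

Each township is assigned to its cheapest site among the open ones.
{F2, F3, F4}: C1→F2 5·5=25, C2→F4 3·15=45, C3→F3 9·24=216, C4→F3 2·21=42. Service 328; fixed 320; total 648.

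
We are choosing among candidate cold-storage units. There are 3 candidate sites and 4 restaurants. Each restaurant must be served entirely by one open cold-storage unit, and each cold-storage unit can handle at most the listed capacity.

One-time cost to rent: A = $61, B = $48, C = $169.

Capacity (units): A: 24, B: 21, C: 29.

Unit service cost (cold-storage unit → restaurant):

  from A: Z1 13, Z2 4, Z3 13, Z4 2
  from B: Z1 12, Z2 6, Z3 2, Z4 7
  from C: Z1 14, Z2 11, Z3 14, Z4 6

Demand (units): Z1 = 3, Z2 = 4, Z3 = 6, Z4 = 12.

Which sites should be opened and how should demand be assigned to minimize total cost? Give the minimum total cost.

Minimum total cost: 197

Open {A, B}: Z1→B 12·3=36, Z2→A 4·4=16, Z3→B 2·6=12, Z4→A 2·12=24.
Loads: A carries 16/24, B carries 9/21. Service 88; fixed 109; total 197.
Next best feasible plan costs 200.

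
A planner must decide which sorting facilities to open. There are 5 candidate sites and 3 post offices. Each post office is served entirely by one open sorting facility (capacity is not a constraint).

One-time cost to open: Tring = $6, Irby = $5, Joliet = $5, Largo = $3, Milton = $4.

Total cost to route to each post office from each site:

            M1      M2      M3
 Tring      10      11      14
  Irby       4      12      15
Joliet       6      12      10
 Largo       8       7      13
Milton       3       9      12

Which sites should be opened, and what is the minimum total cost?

For any fixed open set, each post office goes to its cheapest open site; total = fixed + service.
{Milton}: M1→Milton 3, M2→Milton 9, M3→Milton 12. Service 24; fixed 4; total 28.
{Largo, Milton}: M1→Milton 3, M2→Largo 7, M3→Milton 12. Service 22; fixed 7; total 29.
{Joliet, Largo}: service 23 + fixed 8 = 31
{Tring, Irby, Joliet, Largo, Milton}: service 20 + fixed 23 = 43
No other subset beats 28.

Open Milton only; minimum total cost 28.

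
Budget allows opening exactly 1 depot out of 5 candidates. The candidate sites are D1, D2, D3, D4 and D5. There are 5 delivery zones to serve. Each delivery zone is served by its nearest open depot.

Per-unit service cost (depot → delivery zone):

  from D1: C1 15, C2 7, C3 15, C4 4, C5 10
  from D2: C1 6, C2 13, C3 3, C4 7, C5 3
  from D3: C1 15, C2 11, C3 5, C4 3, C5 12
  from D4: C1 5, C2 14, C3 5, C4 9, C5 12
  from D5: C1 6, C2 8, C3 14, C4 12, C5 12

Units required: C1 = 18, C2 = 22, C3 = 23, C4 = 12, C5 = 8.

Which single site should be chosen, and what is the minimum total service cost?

Choose D2 only; total service cost 571.

With exactly 1 open, each delivery zone uses its cheapest among the chosen.
{D2}: C1→D2 6·18=108, C2→D2 13·22=286, C3→D2 3·23=69, C4→D2 7·12=84, C5→D2 3·8=24. Service cost 571.
{D4}: service cost 717
{D3}: service cost 759
Among all 5 size-1 choices, {D2} is lowest.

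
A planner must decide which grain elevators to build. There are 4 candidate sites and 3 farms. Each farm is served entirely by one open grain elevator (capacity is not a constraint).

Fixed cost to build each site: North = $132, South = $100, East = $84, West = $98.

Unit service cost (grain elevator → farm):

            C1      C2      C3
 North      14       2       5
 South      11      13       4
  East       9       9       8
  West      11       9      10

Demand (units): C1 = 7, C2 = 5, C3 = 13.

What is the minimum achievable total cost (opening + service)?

For any fixed open set, each farm goes to its cheapest open site; total = fixed + service.
{South}: C1→South 11·7=77, C2→South 13·5=65, C3→South 4·13=52. Service 194; fixed 100; total 294.
{East}: service 212 + fixed 84 = 296
{North}: service 173 + fixed 132 = 305
{North, South, East, West}: C1→East 9·7=63, C2→North 2·5=10, C3→South 4·13=52. Service 125; fixed 414; total 539.
(All 15 nonempty subsets were checked; South only is lowest.)

Minimum total cost: 294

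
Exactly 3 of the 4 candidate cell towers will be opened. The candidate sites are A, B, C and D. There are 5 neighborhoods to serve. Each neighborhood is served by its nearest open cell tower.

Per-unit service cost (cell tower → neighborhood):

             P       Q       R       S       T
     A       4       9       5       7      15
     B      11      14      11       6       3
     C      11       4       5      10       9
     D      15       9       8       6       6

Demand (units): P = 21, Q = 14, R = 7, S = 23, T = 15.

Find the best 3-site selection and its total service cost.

Choose A, B and C; total service cost 358.

With exactly 3 open, each neighborhood uses its cheapest among the chosen.
{A, B, C}: P→A 4·21=84, Q→C 4·14=56, R→A 5·7=35, S→B 6·23=138, T→B 3·15=45. Service cost 358.
{A, C, D}: service cost 403
{A, B, D}: service cost 428
Among all 4 size-3 choices, {A, B, C} is lowest.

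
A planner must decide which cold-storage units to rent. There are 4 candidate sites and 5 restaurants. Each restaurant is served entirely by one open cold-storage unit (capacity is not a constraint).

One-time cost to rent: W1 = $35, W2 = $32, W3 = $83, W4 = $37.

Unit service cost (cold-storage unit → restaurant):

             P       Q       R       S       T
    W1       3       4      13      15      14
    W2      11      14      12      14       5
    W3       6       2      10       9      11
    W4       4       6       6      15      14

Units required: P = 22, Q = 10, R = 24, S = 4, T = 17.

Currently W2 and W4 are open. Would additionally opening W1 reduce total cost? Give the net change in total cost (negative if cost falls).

Yes — net change −7 (cost falls by 7).

Current service cost with {W2, W4}: 433.
Adding W1: each restaurant re-picks its cheapest; new service cost 391, saving 42.
Extra fixed cost: 35. Net change = 35 − 42 = -7.
(Totals: 502 → 495.)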